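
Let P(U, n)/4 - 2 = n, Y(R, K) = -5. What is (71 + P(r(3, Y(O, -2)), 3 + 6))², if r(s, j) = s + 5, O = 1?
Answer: 13225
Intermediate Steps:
r(s, j) = 5 + s
P(U, n) = 8 + 4*n
(71 + P(r(3, Y(O, -2)), 3 + 6))² = (71 + (8 + 4*(3 + 6)))² = (71 + (8 + 4*9))² = (71 + (8 + 36))² = (71 + 44)² = 115² = 13225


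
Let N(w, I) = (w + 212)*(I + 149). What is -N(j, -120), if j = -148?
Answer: -1856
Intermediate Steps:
N(w, I) = (149 + I)*(212 + w) (N(w, I) = (212 + w)*(149 + I) = (149 + I)*(212 + w))
-N(j, -120) = -(31588 + 149*(-148) + 212*(-120) - 120*(-148)) = -(31588 - 22052 - 25440 + 17760) = -1*1856 = -1856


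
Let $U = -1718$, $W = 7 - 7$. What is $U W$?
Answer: $0$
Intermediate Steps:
$W = 0$ ($W = 7 - 7 = 0$)
$U W = \left(-1718\right) 0 = 0$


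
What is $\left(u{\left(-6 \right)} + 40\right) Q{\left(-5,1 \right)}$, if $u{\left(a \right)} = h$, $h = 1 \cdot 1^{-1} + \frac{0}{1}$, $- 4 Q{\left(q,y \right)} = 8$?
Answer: $-82$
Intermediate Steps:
$Q{\left(q,y \right)} = -2$ ($Q{\left(q,y \right)} = \left(- \frac{1}{4}\right) 8 = -2$)
$h = 1$ ($h = 1 \cdot 1 + 0 \cdot 1 = 1 + 0 = 1$)
$u{\left(a \right)} = 1$
$\left(u{\left(-6 \right)} + 40\right) Q{\left(-5,1 \right)} = \left(1 + 40\right) \left(-2\right) = 41 \left(-2\right) = -82$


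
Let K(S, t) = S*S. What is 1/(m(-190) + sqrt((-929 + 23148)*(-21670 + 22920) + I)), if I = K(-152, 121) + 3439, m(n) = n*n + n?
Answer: 35910/1261727807 - sqrt(27800293)/1261727807 ≈ 2.4282e-5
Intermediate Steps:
m(n) = n + n**2 (m(n) = n**2 + n = n + n**2)
K(S, t) = S**2
I = 26543 (I = (-152)**2 + 3439 = 23104 + 3439 = 26543)
1/(m(-190) + sqrt((-929 + 23148)*(-21670 + 22920) + I)) = 1/(-190*(1 - 190) + sqrt((-929 + 23148)*(-21670 + 22920) + 26543)) = 1/(-190*(-189) + sqrt(22219*1250 + 26543)) = 1/(35910 + sqrt(27773750 + 26543)) = 1/(35910 + sqrt(27800293))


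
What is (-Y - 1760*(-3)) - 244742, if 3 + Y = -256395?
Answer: 16936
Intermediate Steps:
Y = -256398 (Y = -3 - 256395 = -256398)
(-Y - 1760*(-3)) - 244742 = (-1*(-256398) - 1760*(-3)) - 244742 = (256398 + 5280) - 244742 = 261678 - 244742 = 16936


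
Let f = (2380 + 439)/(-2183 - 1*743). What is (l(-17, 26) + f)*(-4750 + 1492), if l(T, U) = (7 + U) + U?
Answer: -276628635/1463 ≈ -1.8908e+5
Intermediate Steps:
l(T, U) = 7 + 2*U
f = -2819/2926 (f = 2819/(-2183 - 743) = 2819/(-2926) = 2819*(-1/2926) = -2819/2926 ≈ -0.96343)
(l(-17, 26) + f)*(-4750 + 1492) = ((7 + 2*26) - 2819/2926)*(-4750 + 1492) = ((7 + 52) - 2819/2926)*(-3258) = (59 - 2819/2926)*(-3258) = (169815/2926)*(-3258) = -276628635/1463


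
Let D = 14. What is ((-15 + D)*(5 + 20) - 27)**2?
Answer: 2704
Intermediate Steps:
((-15 + D)*(5 + 20) - 27)**2 = ((-15 + 14)*(5 + 20) - 27)**2 = (-1*25 - 27)**2 = (-25 - 27)**2 = (-52)**2 = 2704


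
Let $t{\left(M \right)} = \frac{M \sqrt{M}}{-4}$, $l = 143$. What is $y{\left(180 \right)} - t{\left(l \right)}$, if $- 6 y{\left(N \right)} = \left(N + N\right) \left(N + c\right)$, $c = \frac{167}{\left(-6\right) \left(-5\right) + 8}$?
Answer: $- \frac{210210}{19} + \frac{143 \sqrt{143}}{4} \approx -10636.0$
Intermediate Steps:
$c = \frac{167}{38}$ ($c = \frac{167}{30 + 8} = \frac{167}{38} \approx 4.3947$)
$t{\left(M \right)} = - \frac{M^{\frac{3}{2}}}{4}$ ($t{\left(M \right)} = M^{\frac{3}{2}} \left(- \frac{1}{4}\right) = - \frac{M^{\frac{3}{2}}}{4}$)
$y{\left(N \right)} = - \frac{N \left(\frac{167}{38} + N\right)}{3}$ ($y{\left(N \right)} = - \frac{\left(N + N\right) \left(N + \frac{167}{38}\right)}{6} = - \frac{2 N \left(\frac{167}{38} + N\right)}{6} = - \frac{N \left(\frac{167}{38} + N\right)}{3}$)
$y{\left(180 \right)} - t{\left(l \right)} = \left(- \frac{1}{114}\right) 180 \left(167 + 38 \cdot 180\right) - - \frac{143^{\frac{3}{2}}}{4} = \left(- \frac{1}{114}\right) 180 \left(167 + 6840\right) - - \frac{143 \sqrt{143}}{4} = \left(- \frac{1}{114}\right) 180 \cdot 7007 - - \frac{143 \sqrt{143}}{4} = - \frac{210210}{19} + \frac{143 \sqrt{143}}{4}$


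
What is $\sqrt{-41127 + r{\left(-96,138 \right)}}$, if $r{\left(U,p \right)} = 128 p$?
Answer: $3 i \sqrt{2607} \approx 153.18 i$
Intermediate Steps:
$\sqrt{-41127 + r{\left(-96,138 \right)}} = \sqrt{-41127 + 128 \cdot 138} = \sqrt{-41127 + 17664} = \sqrt{-23463} = 3 i \sqrt{2607}$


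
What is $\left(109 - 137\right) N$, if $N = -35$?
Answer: $980$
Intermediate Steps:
$\left(109 - 137\right) N = \left(109 - 137\right) \left(-35\right) = \left(-28\right) \left(-35\right) = 980$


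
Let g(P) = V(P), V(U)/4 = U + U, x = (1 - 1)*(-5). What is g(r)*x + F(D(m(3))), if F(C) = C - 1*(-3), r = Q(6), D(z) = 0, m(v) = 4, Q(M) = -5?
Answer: 3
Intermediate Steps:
r = -5
F(C) = 3 + C (F(C) = C + 3 = 3 + C)
x = 0 (x = 0*(-5) = 0)
V(U) = 8*U (V(U) = 4*(U + U) = 4*(2*U) = 8*U)
g(P) = 8*P
g(r)*x + F(D(m(3))) = (8*(-5))*0 + (3 + 0) = -40*0 + 3 = 0 + 3 = 3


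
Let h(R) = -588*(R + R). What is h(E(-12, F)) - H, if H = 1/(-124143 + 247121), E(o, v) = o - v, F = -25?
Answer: -1880087665/122978 ≈ -15288.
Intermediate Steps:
H = 1/122978 ≈ 8.1315e-6
h(R) = -1176*R
h(E(-12, F)) - H = -1176*(-12 - 1*(-25)) - 1*1/122978 = -1176*(-12 + 25) - 1/122978 = -1176*13 - 1/122978 = -15288 - 1/122978 = -1880087665/122978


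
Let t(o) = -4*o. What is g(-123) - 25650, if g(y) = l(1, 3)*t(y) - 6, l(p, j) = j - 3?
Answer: -25656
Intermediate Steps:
l(p, j) = -3 + j
g(y) = -6 (g(y) = (-3 + 3)*(-4*y) - 6 = 0*(-4*y) - 6 = 0 - 6 = -6)
g(-123) - 25650 = -6 - 25650 = -25656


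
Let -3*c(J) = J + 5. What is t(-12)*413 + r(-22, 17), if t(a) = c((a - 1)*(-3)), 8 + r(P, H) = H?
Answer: -18145/3 ≈ -6048.3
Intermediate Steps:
r(P, H) = -8 + H
c(J) = -5/3 - J/3 (c(J) = -(J + 5)/3 = -(5 + J)/3 = -5/3 - J/3)
t(a) = -8/3 + a (t(a) = -5/3 - (a - 1)*(-3)/3 = -5/3 - (-1 + a)*(-3)/3 = -5/3 - (3 - 3*a)/3 = -5/3 + (-1 + a) = -8/3 + a)
t(-12)*413 + r(-22, 17) = (-8/3 - 12)*413 + (-8 + 17) = -44/3*413 + 9 = -18172/3 + 9 = -18145/3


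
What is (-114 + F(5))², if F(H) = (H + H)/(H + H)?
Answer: 12769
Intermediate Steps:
F(H) = 1 (F(H) = (2*H)/((2*H)) = (2*H)*(1/(2*H)) = 1)
(-114 + F(5))² = (-114 + 1)² = (-113)² = 12769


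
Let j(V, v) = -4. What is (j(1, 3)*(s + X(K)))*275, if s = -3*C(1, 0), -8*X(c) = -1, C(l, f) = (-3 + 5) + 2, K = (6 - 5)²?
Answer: 26125/2 ≈ 13063.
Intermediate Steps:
K = 1 (K = 1² = 1)
C(l, f) = 4 (C(l, f) = 2 + 2 = 4)
X(c) = ⅛ (X(c) = -⅛*(-1) = ⅛)
s = -12 (s = -3*4 = -12)
(j(1, 3)*(s + X(K)))*275 = -4*(-12 + ⅛)*275 = -4*(-95/8)*275 = (95/2)*275 = 26125/2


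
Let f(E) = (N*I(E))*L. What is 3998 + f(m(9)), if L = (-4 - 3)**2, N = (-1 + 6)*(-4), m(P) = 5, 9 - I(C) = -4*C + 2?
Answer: -22462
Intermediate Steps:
I(C) = 7 + 4*C (I(C) = 9 - (-4*C + 2) = 9 - (2 - 4*C) = 9 + (-2 + 4*C) = 7 + 4*C)
N = -20 (N = 5*(-4) = -20)
L = 49 (L = (-7)**2 = 49)
f(E) = -6860 - 3920*E (f(E) = -20*(7 + 4*E)*49 = (-140 - 80*E)*49 = -6860 - 3920*E)
3998 + f(m(9)) = 3998 + (-6860 - 3920*5) = 3998 + (-6860 - 19600) = 3998 - 26460 = -22462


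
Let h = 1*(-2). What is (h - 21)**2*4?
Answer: 2116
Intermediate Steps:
h = -2
(h - 21)**2*4 = (-2 - 21)**2*4 = (-23)**2*4 = 529*4 = 2116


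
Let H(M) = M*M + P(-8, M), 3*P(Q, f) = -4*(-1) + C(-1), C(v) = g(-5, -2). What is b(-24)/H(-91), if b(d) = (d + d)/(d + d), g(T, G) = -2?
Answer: 3/24845 ≈ 0.00012075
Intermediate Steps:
C(v) = -2
P(Q, f) = ⅔ (P(Q, f) = (-4*(-1) - 2)/3 = (4 - 2)/3 = (⅓)*2 = ⅔)
b(d) = 1 (b(d) = (2*d)/((2*d)) = (2*d)*(1/(2*d)) = 1)
H(M) = ⅔ + M² (H(M) = M*M + ⅔ = M² + ⅔ = ⅔ + M²)
b(-24)/H(-91) = 1/(⅔ + (-91)²) = 1/(⅔ + 8281) = 1/(24845/3) = 1*(3/24845) = 3/24845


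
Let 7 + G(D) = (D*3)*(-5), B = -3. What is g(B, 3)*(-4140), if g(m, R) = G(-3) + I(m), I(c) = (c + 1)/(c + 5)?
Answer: -153180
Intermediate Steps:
I(c) = (1 + c)/(5 + c)
G(D) = -7 - 15*D (G(D) = -7 + (D*3)*(-5) = -7 + (3*D)*(-5) = -7 - 15*D)
g(m, R) = 38 + (1 + m)/(5 + m) (g(m, R) = (-7 - 15*(-3)) + (1 + m)/(5 + m) = (-7 + 45) + (1 + m)/(5 + m) = 38 + (1 + m)/(5 + m))
g(B, 3)*(-4140) = ((191 + 39*(-3))/(5 - 3))*(-4140) = ((191 - 117)/2)*(-4140) = ((1/2)*74)*(-4140) = 37*(-4140) = -153180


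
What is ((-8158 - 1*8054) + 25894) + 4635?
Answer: 14317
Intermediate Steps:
((-8158 - 1*8054) + 25894) + 4635 = ((-8158 - 8054) + 25894) + 4635 = (-16212 + 25894) + 4635 = 9682 + 4635 = 14317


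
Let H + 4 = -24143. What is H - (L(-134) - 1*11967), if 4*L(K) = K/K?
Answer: -48721/4 ≈ -12180.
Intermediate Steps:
H = -24147 (H = -4 - 24143 = -24147)
L(K) = ¼ (L(K) = (K/K)/4 = (¼)*1 = ¼)
H - (L(-134) - 1*11967) = -24147 - (¼ - 1*11967) = -24147 - (¼ - 11967) = -24147 - 1*(-47867/4) = -24147 + 47867/4 = -48721/4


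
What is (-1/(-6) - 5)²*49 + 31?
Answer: 42325/36 ≈ 1175.7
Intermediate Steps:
(-1/(-6) - 5)²*49 + 31 = (-1*(-⅙) - 5)²*49 + 31 = (⅙ - 5)²*49 + 31 = (-29/6)²*49 + 31 = (841/36)*49 + 31 = 41209/36 + 31 = 42325/36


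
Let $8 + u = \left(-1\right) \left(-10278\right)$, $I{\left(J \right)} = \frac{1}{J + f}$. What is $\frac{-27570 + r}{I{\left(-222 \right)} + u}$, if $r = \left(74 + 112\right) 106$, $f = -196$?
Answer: $- \frac{1094324}{1430953} \approx -0.76475$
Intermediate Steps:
$r = 19716$ ($r = 186 \cdot 106 = 19716$)
$I{\left(J \right)} = \frac{1}{-196 + J}$ ($I{\left(J \right)} = \frac{1}{J - 196} = \frac{1}{-196 + J}$)
$u = 10270$ ($u = -8 - -10278 = -8 + 10278 = 10270$)
$\frac{-27570 + r}{I{\left(-222 \right)} + u} = \frac{-27570 + 19716}{\frac{1}{-196 - 222} + 10270} = - \frac{7854}{\frac{1}{-418} + 10270} = - \frac{7854}{- \frac{1}{418} + 10270} = - \frac{7854}{\frac{4292859}{418}} = \left(-7854\right) \frac{418}{4292859} = - \frac{1094324}{1430953}$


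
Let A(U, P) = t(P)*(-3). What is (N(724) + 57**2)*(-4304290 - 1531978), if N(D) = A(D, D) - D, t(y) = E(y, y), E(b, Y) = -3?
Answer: -14789103112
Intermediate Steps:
t(y) = -3
A(U, P) = 9 (A(U, P) = -3*(-3) = 9)
N(D) = 9 - D
(N(724) + 57**2)*(-4304290 - 1531978) = ((9 - 1*724) + 57**2)*(-4304290 - 1531978) = ((9 - 724) + 3249)*(-5836268) = (-715 + 3249)*(-5836268) = 2534*(-5836268) = -14789103112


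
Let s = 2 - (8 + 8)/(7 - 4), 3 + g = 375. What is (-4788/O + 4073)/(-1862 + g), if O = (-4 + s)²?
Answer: -48206/18029 ≈ -2.6738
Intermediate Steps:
g = 372 (g = -3 + 375 = 372)
s = -10/3 (s = 2 - 16/3 = -10/3 ≈ -3.3333)
O = 484/9 (O = (-4 - 10/3)² = (-22/3)² = 484/9 ≈ 53.778)
(-4788/O + 4073)/(-1862 + g) = (-4788/484/9 + 4073)/(-1862 + 372) = (-4788*9/484 + 4073)/(-1490) = (-10773/121 + 4073)*(-1/1490) = (482060/121)*(-1/1490) = -48206/18029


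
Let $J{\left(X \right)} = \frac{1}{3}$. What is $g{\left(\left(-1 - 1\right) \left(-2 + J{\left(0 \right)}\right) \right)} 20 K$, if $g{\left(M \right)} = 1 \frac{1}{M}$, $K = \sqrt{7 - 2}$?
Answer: $6 \sqrt{5} \approx 13.416$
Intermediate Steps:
$J{\left(X \right)} = \frac{1}{3}$
$K = \sqrt{5} \approx 2.2361$
$g{\left(M \right)} = \frac{1}{M}$
$g{\left(\left(-1 - 1\right) \left(-2 + J{\left(0 \right)}\right) \right)} 20 K = \frac{1}{\left(-1 - 1\right) \left(-2 + \frac{1}{3}\right)} 20 \sqrt{5} = \frac{1}{\left(-2\right) \left(- \frac{5}{3}\right)} 20 \sqrt{5} = \frac{1}{\frac{10}{3}} \cdot 20 \sqrt{5} = \frac{3}{10} \cdot 20 \sqrt{5} = 6 \sqrt{5}$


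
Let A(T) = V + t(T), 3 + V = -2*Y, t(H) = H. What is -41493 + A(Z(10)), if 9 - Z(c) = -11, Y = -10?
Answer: -41456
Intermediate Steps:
Z(c) = 20 (Z(c) = 9 - 1*(-11) = 9 + 11 = 20)
V = 17 (V = -3 - 2*(-10) = -3 + 20 = 17)
A(T) = 17 + T
-41493 + A(Z(10)) = -41493 + (17 + 20) = -41493 + 37 = -41456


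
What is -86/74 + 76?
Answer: 2769/37 ≈ 74.838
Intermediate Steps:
-86/74 + 76 = (1/74)*(-86) + 76 = -43/37 + 76 = 2769/37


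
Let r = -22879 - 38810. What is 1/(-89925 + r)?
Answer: -1/151614 ≈ -6.5957e-6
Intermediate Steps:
r = -61689
1/(-89925 + r) = 1/(-89925 - 61689) = 1/(-151614) = -1/151614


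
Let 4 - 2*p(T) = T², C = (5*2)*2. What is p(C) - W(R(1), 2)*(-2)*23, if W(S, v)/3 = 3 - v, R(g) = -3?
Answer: -60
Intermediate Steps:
W(S, v) = 9 - 3*v (W(S, v) = 3*(3 - v) = 9 - 3*v)
C = 20 (C = 10*2 = 20)
p(T) = 2 - T²/2
p(C) - W(R(1), 2)*(-2)*23 = (2 - ½*20²) - (9 - 3*2)*(-2)*23 = (2 - ½*400) - (9 - 6)*(-2)*23 = (2 - 200) - 3*(-2)*23 = -198 - (-6)*23 = -198 - 1*(-138) = -198 + 138 = -60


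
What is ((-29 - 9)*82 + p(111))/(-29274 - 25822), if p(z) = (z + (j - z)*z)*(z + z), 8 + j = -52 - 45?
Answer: 2650573/27548 ≈ 96.217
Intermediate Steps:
j = -105 (j = -8 + (-52 - 45) = -8 - 97 = -105)
p(z) = 2*z*(z + z*(-105 - z)) (p(z) = (z + (-105 - z)*z)*(z + z) = (z + z*(-105 - z))*(2*z) = 2*z*(z + z*(-105 - z)))
((-29 - 9)*82 + p(111))/(-29274 - 25822) = ((-29 - 9)*82 + 2*111²*(-104 - 1*111))/(-29274 - 25822) = (-38*82 + 2*12321*(-104 - 111))/(-55096) = (-3116 + 2*12321*(-215))*(-1/55096) = (-3116 - 5298030)*(-1/55096) = -5301146*(-1/55096) = 2650573/27548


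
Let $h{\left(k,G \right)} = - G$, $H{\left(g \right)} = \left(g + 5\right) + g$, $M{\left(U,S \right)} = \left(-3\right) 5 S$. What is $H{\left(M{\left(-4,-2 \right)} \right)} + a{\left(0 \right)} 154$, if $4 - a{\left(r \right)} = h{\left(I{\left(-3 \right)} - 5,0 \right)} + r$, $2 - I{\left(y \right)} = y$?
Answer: $681$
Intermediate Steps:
$M{\left(U,S \right)} = - 15 S$
$I{\left(y \right)} = 2 - y$
$H{\left(g \right)} = 5 + 2 g$ ($H{\left(g \right)} = \left(5 + g\right) + g = 5 + 2 g$)
$a{\left(r \right)} = 4 - r$ ($a{\left(r \right)} = 4 - \left(\left(-1\right) 0 + r\right) = 4 - \left(0 + r\right) = 4 - r$)
$H{\left(M{\left(-4,-2 \right)} \right)} + a{\left(0 \right)} 154 = \left(5 + 2 \left(\left(-15\right) \left(-2\right)\right)\right) + \left(4 - 0\right) 154 = \left(5 + 2 \cdot 30\right) + \left(4 + 0\right) 154 = \left(5 + 60\right) + 4 \cdot 154 = 65 + 616 = 681$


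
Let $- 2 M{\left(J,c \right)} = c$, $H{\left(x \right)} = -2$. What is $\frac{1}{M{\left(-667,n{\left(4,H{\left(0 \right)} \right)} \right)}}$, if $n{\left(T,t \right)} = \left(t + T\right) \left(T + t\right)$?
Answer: $- \frac{1}{2} \approx -0.5$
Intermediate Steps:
$n{\left(T,t \right)} = \left(T + t\right)^{2}$ ($n{\left(T,t \right)} = \left(T + t\right) \left(T + t\right) = \left(T + t\right)^{2}$)
$M{\left(J,c \right)} = - \frac{c}{2}$
$\frac{1}{M{\left(-667,n{\left(4,H{\left(0 \right)} \right)} \right)}} = \frac{1}{\left(- \frac{1}{2}\right) \left(4 - 2\right)^{2}} = \frac{1}{\left(- \frac{1}{2}\right) 2^{2}} = \frac{1}{\left(- \frac{1}{2}\right) 4} = \frac{1}{-2} = - \frac{1}{2}$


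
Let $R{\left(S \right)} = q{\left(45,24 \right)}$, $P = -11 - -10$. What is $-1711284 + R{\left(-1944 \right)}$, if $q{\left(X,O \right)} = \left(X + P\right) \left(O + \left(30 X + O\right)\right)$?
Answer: $-1649772$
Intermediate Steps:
$P = -1$ ($P = -11 + 10 = -1$)
$q{\left(X,O \right)} = \left(-1 + X\right) \left(2 O + 30 X\right)$ ($q{\left(X,O \right)} = \left(X - 1\right) \left(O + \left(30 X + O\right)\right) = \left(-1 + X\right) \left(O + \left(O + 30 X\right)\right) = \left(-1 + X\right) \left(2 O + 30 X\right)$)
$R{\left(S \right)} = 61512$ ($R{\left(S \right)} = \left(-30\right) 45 - 48 + 30 \cdot 45^{2} + 2 \cdot 24 \cdot 45 = -1350 - 48 + 30 \cdot 2025 + 2160 = -1350 - 48 + 60750 + 2160 = 61512$)
$-1711284 + R{\left(-1944 \right)} = -1711284 + 61512 = -1649772$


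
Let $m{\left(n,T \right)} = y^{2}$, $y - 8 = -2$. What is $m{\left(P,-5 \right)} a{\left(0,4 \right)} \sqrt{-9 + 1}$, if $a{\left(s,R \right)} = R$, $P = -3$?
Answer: $288 i \sqrt{2} \approx 407.29 i$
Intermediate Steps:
$y = 6$ ($y = 8 - 2 = 6$)
$m{\left(n,T \right)} = 36$ ($m{\left(n,T \right)} = 6^{2} = 36$)
$m{\left(P,-5 \right)} a{\left(0,4 \right)} \sqrt{-9 + 1} = 36 \cdot 4 \sqrt{-9 + 1} = 144 \sqrt{-8} = 144 \cdot 2 i \sqrt{2} = 288 i \sqrt{2}$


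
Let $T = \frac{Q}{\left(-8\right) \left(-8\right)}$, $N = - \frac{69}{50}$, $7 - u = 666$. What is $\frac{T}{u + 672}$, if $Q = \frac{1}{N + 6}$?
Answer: $\frac{25}{96096} \approx 0.00026016$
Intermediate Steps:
$u = -659$ ($u = 7 - 666 = -659$)
$N = - \frac{69}{50}$ ($N = \left(-69\right) \frac{1}{50} = - \frac{69}{50} \approx -1.38$)
$Q = \frac{50}{231}$ ($Q = \frac{1}{- \frac{69}{50} + 6} = \frac{1}{\frac{231}{50}} = \frac{50}{231} \approx 0.21645$)
$T = \frac{25}{7392}$ ($T = \frac{50}{231 \left(\left(-8\right) \left(-8\right)\right)} = \frac{50}{231 \cdot 64} = \frac{50}{231} \cdot \frac{1}{64} = \frac{25}{7392} \approx 0.003382$)
$\frac{T}{u + 672} = \frac{1}{-659 + 672} \cdot \frac{25}{7392} = \frac{1}{13} \cdot \frac{25}{7392} = \frac{25}{96096}$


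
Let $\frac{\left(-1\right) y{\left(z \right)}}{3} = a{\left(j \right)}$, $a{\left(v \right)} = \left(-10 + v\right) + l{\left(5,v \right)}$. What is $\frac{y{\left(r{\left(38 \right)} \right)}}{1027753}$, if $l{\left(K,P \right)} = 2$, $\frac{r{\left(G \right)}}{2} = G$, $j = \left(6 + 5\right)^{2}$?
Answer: $- \frac{339}{1027753} \approx -0.00032985$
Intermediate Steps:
$j = 121$ ($j = 11^{2} = 121$)
$r{\left(G \right)} = 2 G$
$a{\left(v \right)} = -8 + v$ ($a{\left(v \right)} = \left(-10 + v\right) + 2 = -8 + v$)
$y{\left(z \right)} = -339$ ($y{\left(z \right)} = - 3 \left(-8 + 121\right) = \left(-3\right) 113 = -339$)
$\frac{y{\left(r{\left(38 \right)} \right)}}{1027753} = - \frac{339}{1027753}$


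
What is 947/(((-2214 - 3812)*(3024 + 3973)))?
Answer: -947/42163922 ≈ -2.2460e-5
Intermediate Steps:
947/(((-2214 - 3812)*(3024 + 3973))) = 947/((-6026*6997)) = 947/(-42163922) = 947*(-1/42163922) = -947/42163922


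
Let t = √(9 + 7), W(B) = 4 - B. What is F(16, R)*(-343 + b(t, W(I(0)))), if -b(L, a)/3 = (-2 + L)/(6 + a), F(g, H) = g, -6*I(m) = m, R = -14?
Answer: -27488/5 ≈ -5497.6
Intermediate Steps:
I(m) = -m/6
t = 4 (t = √16 = 4)
b(L, a) = -3*(-2 + L)/(6 + a)
F(16, R)*(-343 + b(t, W(I(0)))) = 16*(-343 + 3*(2 - 1*4)/(6 + (4 - (-1)*0/6))) = 16*(-343 + 3*(2 - 4)/(6 + (4 - 1*0))) = 16*(-343 + 3*(-2)/(6 + (4 + 0))) = 16*(-343 + 3*(-2)/(6 + 4)) = 16*(-343 + 3*(-2)/10) = 16*(-343 + 3*(⅒)*(-2)) = 16*(-343 - ⅗) = 16*(-1718/5) = -27488/5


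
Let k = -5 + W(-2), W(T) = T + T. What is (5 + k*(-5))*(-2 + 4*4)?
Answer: 700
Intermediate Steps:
W(T) = 2*T
k = -9 (k = -5 + 2*(-2) = -5 - 4 = -9)
(5 + k*(-5))*(-2 + 4*4) = (5 - 9*(-5))*(-2 + 4*4) = (5 + 45)*(-2 + 16) = 50*14 = 700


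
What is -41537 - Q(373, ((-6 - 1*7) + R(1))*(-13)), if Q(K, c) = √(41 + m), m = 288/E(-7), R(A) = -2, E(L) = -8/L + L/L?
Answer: -41537 - √4385/5 ≈ -41550.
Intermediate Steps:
E(L) = 1 - 8/L (E(L) = -8/L + 1 = 1 - 8/L)
m = 672/5 (m = 288/(((-8 - 7)/(-7))) = 288/((-⅐*(-15))) = 288/(15/7) = 288*(7/15) = 672/5 ≈ 134.40)
Q(K, c) = √4385/5 (Q(K, c) = √(41 + 672/5) = √(877/5) = √4385/5)
-41537 - Q(373, ((-6 - 1*7) + R(1))*(-13)) = -41537 - √4385/5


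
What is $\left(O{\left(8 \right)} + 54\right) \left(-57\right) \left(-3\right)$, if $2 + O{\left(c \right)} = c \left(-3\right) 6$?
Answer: $-15732$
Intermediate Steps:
$O{\left(c \right)} = -2 - 18 c$ ($O{\left(c \right)} = -2 + c \left(-3\right) 6 = -2 + - 3 c 6 = -2 - 18 c$)
$\left(O{\left(8 \right)} + 54\right) \left(-57\right) \left(-3\right) = \left(\left(-2 - 144\right) + 54\right) \left(-57\right) \left(-3\right) = \left(-146 + 54\right) \left(-57\right) \left(-3\right) = \left(-92\right) \left(-57\right) \left(-3\right) = 5244 \left(-3\right) = -15732$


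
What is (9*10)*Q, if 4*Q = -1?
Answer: -45/2 ≈ -22.500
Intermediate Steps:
Q = -¼ (Q = (¼)*(-1) = -¼ ≈ -0.25000)
(9*10)*Q = (9*10)*(-¼) = 90*(-¼) = -45/2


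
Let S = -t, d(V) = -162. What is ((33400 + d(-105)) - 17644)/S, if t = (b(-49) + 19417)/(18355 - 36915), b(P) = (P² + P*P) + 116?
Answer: 57884928/4867 ≈ 11893.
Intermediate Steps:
b(P) = 116 + 2*P² (b(P) = (P² + P²) + 116 = 2*P² + 116 = 116 + 2*P²)
t = -4867/3712 (t = ((116 + 2*(-49)²) + 19417)/(18355 - 36915) = ((116 + 2*2401) + 19417)/(-18560) = ((116 + 4802) + 19417)*(-1/18560) = (4918 + 19417)*(-1/18560) = 24335*(-1/18560) = -4867/3712 ≈ -1.3112)
S = 4867/3712 (S = -1*(-4867/3712) = 4867/3712 ≈ 1.3112)
((33400 + d(-105)) - 17644)/S = ((33400 - 162) - 17644)/(4867/3712) = (33238 - 17644)*(3712/4867) = 15594*(3712/4867) = 57884928/4867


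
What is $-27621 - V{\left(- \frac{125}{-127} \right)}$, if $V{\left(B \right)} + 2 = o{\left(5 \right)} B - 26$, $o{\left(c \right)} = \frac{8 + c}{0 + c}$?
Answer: $- \frac{3504636}{127} \approx -27596.0$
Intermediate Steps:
$o{\left(c \right)} = \frac{8 + c}{c}$
$V{\left(B \right)} = -28 + \frac{13 B}{5}$ ($V{\left(B \right)} = -2 + \left(\frac{8 + 5}{5} B - 26\right) = -2 + \left(\frac{1}{5} \cdot 13 B - 26\right) = -2 + \left(\frac{13 B}{5} - 26\right) = -2 + \left(-26 + \frac{13 B}{5}\right) = -28 + \frac{13 B}{5}$)
$-27621 - V{\left(- \frac{125}{-127} \right)} = -27621 - \left(-28 + \frac{13 \left(- \frac{125}{-127}\right)}{5}\right) = -27621 - \left(-28 + \frac{13 \left(\left(-125\right) \left(- \frac{1}{127}\right)\right)}{5}\right) = -27621 - \left(-28 + \frac{13}{5} \cdot \frac{125}{127}\right) = -27621 - \left(-28 + \frac{325}{127}\right) = -27621 - - \frac{3231}{127} = -27621 + \frac{3231}{127} = - \frac{3504636}{127}$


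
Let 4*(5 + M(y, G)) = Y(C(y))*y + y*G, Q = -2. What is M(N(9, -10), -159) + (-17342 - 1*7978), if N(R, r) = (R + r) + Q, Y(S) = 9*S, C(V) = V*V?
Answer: -50533/2 ≈ -25267.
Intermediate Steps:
C(V) = V²
N(R, r) = -2 + R + r (N(R, r) = (R + r) - 2 = -2 + R + r)
M(y, G) = -5 + 9*y³/4 + G*y/4 (M(y, G) = -5 + ((9*y²)*y + y*G)/4 = -5 + (9*y³ + G*y)/4 = -5 + (9*y³/4 + G*y/4) = -5 + 9*y³/4 + G*y/4)
M(N(9, -10), -159) + (-17342 - 1*7978) = (-5 + 9*(-2 + 9 - 10)³/4 + (¼)*(-159)*(-2 + 9 - 10)) + (-17342 - 1*7978) = (-5 + (9/4)*(-3)³ + (¼)*(-159)*(-3)) + (-17342 - 7978) = (-5 + (9/4)*(-27) + 477/4) - 25320 = (-5 - 243/4 + 477/4) - 25320 = 107/2 - 25320 = -50533/2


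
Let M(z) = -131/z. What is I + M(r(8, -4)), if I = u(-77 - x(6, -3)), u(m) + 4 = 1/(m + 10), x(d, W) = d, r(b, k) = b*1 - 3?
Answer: -11028/365 ≈ -30.214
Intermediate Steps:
r(b, k) = -3 + b (r(b, k) = b - 3 = -3 + b)
u(m) = -4 + 1/(10 + m) (u(m) = -4 + 1/(m + 10) = -4 + 1/(10 + m))
I = -293/73 (I = (-39 - 4*(-77 - 1*6))/(10 + (-77 - 1*6)) = (-39 - 4*(-77 - 6))/(10 + (-77 - 6)) = (-39 - 4*(-83))/(10 - 83) = (-39 + 332)/(-73) = -1/73*293 = -293/73 ≈ -4.0137)
I + M(r(8, -4)) = -293/73 - 131/(-3 + 8) = -293/73 - 131/5 = -11028/365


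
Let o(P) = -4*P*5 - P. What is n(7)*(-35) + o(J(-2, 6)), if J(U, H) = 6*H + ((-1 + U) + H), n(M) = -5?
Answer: -644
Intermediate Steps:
J(U, H) = -1 + U + 7*H (J(U, H) = 6*H + (-1 + H + U) = -1 + U + 7*H)
o(P) = -21*P (o(P) = -20*P - P = -21*P)
n(7)*(-35) + o(J(-2, 6)) = -5*(-35) - 21*(-1 - 2 + 7*6) = 175 - 21*(-1 - 2 + 42) = 175 - 21*39 = 175 - 819 = -644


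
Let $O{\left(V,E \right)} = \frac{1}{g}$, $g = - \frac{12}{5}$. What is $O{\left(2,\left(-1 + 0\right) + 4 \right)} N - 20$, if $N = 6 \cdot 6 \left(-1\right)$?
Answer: $-5$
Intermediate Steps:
$N = -36$ ($N = 36 \left(-1\right) = -36$)
$g = - \frac{12}{5}$ ($g = \left(-12\right) \frac{1}{5} = - \frac{12}{5} \approx -2.4$)
$O{\left(V,E \right)} = - \frac{5}{12}$ ($O{\left(V,E \right)} = \frac{1}{- \frac{12}{5}} = - \frac{5}{12}$)
$O{\left(2,\left(-1 + 0\right) + 4 \right)} N - 20 = \left(- \frac{5}{12}\right) \left(-36\right) - 20 = 15 - 20 = -5$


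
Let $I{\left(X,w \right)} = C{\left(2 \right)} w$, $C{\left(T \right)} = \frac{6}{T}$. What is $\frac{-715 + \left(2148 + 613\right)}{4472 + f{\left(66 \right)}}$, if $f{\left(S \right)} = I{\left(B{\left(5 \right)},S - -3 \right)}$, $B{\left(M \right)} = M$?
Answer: $\frac{2046}{4679} \approx 0.43727$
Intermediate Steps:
$I{\left(X,w \right)} = 3 w$ ($I{\left(X,w \right)} = \frac{6}{2} w = 6 \cdot \frac{1}{2} w = 3 w$)
$f{\left(S \right)} = 9 + 3 S$ ($f{\left(S \right)} = 3 \left(S - -3\right) = 3 \left(S + 3\right) = 3 \left(3 + S\right) = 9 + 3 S$)
$\frac{-715 + \left(2148 + 613\right)}{4472 + f{\left(66 \right)}} = \frac{-715 + \left(2148 + 613\right)}{4472 + \left(9 + 3 \cdot 66\right)} = \frac{-715 + 2761}{4472 + \left(9 + 198\right)} = \frac{2046}{4472 + 207} = \frac{2046}{4679}$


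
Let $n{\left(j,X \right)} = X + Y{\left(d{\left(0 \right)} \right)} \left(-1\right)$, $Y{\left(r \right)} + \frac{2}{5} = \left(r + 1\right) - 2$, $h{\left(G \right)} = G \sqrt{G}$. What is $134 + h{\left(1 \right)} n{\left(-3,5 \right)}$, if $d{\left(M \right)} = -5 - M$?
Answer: $\frac{727}{5} \approx 145.4$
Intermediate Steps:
$h{\left(G \right)} = G^{\frac{3}{2}}$
$Y{\left(r \right)} = - \frac{7}{5} + r$ ($Y{\left(r \right)} = - \frac{2}{5} + \left(\left(r + 1\right) - 2\right) = - \frac{2}{5} + \left(\left(1 + r\right) - 2\right) = - \frac{2}{5} + \left(-1 + r\right) = - \frac{7}{5} + r$)
$n{\left(j,X \right)} = \frac{32}{5} + X$ ($n{\left(j,X \right)} = X + \left(- \frac{7}{5} - 5\right) \left(-1\right) = X - - \frac{32}{5} = X + \frac{32}{5} = \frac{32}{5} + X$)
$134 + h{\left(1 \right)} n{\left(-3,5 \right)} = 134 + 1^{\frac{3}{2}} \left(\frac{32}{5} + 5\right) = 134 + 1 \cdot \frac{57}{5} = 134 + \frac{57}{5} = \frac{727}{5}$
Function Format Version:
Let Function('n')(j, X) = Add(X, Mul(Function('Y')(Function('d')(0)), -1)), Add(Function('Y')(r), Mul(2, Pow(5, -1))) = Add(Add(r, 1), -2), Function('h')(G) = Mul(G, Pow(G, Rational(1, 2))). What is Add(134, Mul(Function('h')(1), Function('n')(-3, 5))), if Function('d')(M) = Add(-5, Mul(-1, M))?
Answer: Rational(727, 5) ≈ 145.40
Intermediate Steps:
Function('h')(G) = Pow(G, Rational(3, 2))
Function('Y')(r) = Add(Rational(-7, 5), r) (Function('Y')(r) = Add(Rational(-2, 5), Add(Add(r, 1), -2)) = Add(Rational(-2, 5), Add(Add(1, r), -2)) = Add(Rational(-2, 5), Add(-1, r)) = Add(Rational(-7, 5), r))
Function('n')(j, X) = Add(Rational(32, 5), X) (Function('n')(j, X) = Add(X, Mul(Add(Rational(-7, 5), Add(-5, Mul(-1, 0))), -1)) = Add(X, Mul(Add(Rational(-7, 5), Add(-5, 0)), -1)) = Add(X, Mul(Add(Rational(-7, 5), -5), -1)) = Add(X, Mul(Rational(-32, 5), -1)) = Add(X, Rational(32, 5)) = Add(Rational(32, 5), X))
Add(134, Mul(Function('h')(1), Function('n')(-3, 5))) = Add(134, Mul(Pow(1, Rational(3, 2)), Add(Rational(32, 5), 5))) = Add(134, Mul(1, Rational(57, 5))) = Add(134, Rational(57, 5)) = Rational(727, 5)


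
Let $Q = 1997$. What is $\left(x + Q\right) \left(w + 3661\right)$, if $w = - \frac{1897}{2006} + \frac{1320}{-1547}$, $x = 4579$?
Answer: $\frac{2196293642472}{91273} \approx 2.4063 \cdot 10^{7}$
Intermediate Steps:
$w = - \frac{328387}{182546}$ ($w = \left(-1897\right) \frac{1}{2006} + 1320 \left(- \frac{1}{1547}\right) = - \frac{1897}{2006} - \frac{1320}{1547} = - \frac{328387}{182546} \approx -1.7989$)
$\left(x + Q\right) \left(w + 3661\right) = \left(4579 + 1997\right) \left(- \frac{328387}{182546} + 3661\right) = 6576 \cdot \frac{667972519}{182546} = \frac{2196293642472}{91273}$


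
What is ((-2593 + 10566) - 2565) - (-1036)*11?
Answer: 16804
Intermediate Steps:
((-2593 + 10566) - 2565) - (-1036)*11 = (7973 - 2565) - 1*(-11396) = 5408 + 11396 = 16804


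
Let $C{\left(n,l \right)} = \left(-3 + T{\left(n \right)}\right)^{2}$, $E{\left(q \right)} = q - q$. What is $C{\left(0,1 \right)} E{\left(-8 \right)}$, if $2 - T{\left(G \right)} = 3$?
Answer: $0$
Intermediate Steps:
$T{\left(G \right)} = -1$ ($T{\left(G \right)} = 2 - 3 = -1$)
$E{\left(q \right)} = 0$
$C{\left(n,l \right)} = 16$ ($C{\left(n,l \right)} = \left(-3 - 1\right)^{2} = \left(-4\right)^{2} = 16$)
$C{\left(0,1 \right)} E{\left(-8 \right)} = 16 \cdot 0 = 0$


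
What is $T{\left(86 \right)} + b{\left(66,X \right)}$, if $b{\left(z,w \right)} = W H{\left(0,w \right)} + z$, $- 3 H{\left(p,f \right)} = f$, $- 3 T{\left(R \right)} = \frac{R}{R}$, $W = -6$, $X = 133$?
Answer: $\frac{995}{3} \approx 331.67$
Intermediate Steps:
$T{\left(R \right)} = - \frac{1}{3}$ ($T{\left(R \right)} = - \frac{R \frac{1}{R}}{3} = \left(- \frac{1}{3}\right) 1 = - \frac{1}{3}$)
$H{\left(p,f \right)} = - \frac{f}{3}$
$b{\left(z,w \right)} = z + 2 w$ ($b{\left(z,w \right)} = - 6 \left(- \frac{w}{3}\right) + z = 2 w + z = z + 2 w$)
$T{\left(86 \right)} + b{\left(66,X \right)} = - \frac{1}{3} + \left(66 + 2 \cdot 133\right) = - \frac{1}{3} + \left(66 + 266\right) = - \frac{1}{3} + 332 = \frac{995}{3}$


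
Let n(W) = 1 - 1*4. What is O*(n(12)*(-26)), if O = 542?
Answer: 42276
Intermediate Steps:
n(W) = -3 (n(W) = 1 - 4 = -3)
O*(n(12)*(-26)) = 542*(-3*(-26)) = 542*78 = 42276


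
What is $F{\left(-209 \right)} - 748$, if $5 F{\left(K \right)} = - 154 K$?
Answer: $\frac{28446}{5} \approx 5689.2$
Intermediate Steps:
$F{\left(K \right)} = - \frac{154 K}{5}$ ($F{\left(K \right)} = \frac{\left(-154\right) K}{5} = - \frac{154 K}{5}$)
$F{\left(-209 \right)} - 748 = \left(- \frac{154}{5}\right) \left(-209\right) - 748 = \frac{32186}{5} - 748 = \frac{28446}{5}$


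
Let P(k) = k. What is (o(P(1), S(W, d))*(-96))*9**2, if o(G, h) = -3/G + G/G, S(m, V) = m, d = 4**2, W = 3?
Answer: 15552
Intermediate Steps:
d = 16
o(G, h) = 1 - 3/G (o(G, h) = -3/G + 1 = 1 - 3/G)
(o(P(1), S(W, d))*(-96))*9**2 = (((-3 + 1)/1)*(-96))*9**2 = ((1*(-2))*(-96))*81 = -2*(-96)*81 = 192*81 = 15552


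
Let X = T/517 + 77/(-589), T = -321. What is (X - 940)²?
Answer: 82065689989325604/92728167169 ≈ 8.8501e+5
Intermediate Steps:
X = -228878/304513 (X = -321/517 + 77/(-589) = -321*1/517 + 77*(-1/589) = -321/517 - 77/589 = -228878/304513 ≈ -0.75162)
(X - 940)² = (-228878/304513 - 940)² = (-286471098/304513)² = 82065689989325604/92728167169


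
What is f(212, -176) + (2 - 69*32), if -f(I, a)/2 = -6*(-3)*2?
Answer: -2278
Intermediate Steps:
f(I, a) = -72 (f(I, a) = -2*(-6*(-3))*2 = -36*2 = -2*36 = -72)
f(212, -176) + (2 - 69*32) = -72 + (2 - 69*32) = -72 + (2 - 2208) = -72 - 2206 = -2278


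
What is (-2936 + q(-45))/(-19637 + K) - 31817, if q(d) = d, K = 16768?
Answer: -91279992/2869 ≈ -31816.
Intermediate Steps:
(-2936 + q(-45))/(-19637 + K) - 31817 = (-2936 - 45)/(-19637 + 16768) - 31817 = -2981/(-2869) - 31817 = -2981*(-1/2869) - 31817 = 2981/2869 - 31817 = -91279992/2869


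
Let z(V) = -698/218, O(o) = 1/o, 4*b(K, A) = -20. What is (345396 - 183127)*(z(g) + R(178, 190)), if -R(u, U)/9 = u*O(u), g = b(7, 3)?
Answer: -215817770/109 ≈ -1.9800e+6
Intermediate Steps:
b(K, A) = -5 (b(K, A) = (¼)*(-20) = -5)
g = -5
O(o) = 1/o
z(V) = -349/109 (z(V) = -698*1/218 = -349/109)
R(u, U) = -9 (R(u, U) = -9*u/u = -9*1 = -9)
(345396 - 183127)*(z(g) + R(178, 190)) = (345396 - 183127)*(-349/109 - 9) = 162269*(-1330/109) = -215817770/109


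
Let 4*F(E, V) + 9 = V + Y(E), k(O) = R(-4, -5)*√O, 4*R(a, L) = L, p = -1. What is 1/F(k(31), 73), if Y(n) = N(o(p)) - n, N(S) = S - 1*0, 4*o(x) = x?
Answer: 408/6425 - 8*√31/6425 ≈ 0.056569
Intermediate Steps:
o(x) = x/4
R(a, L) = L/4
N(S) = S (N(S) = S + 0 = S)
Y(n) = -¼ - n (Y(n) = (¼)*(-1) - n = -¼ - n)
k(O) = -5*√O/4 (k(O) = ((¼)*(-5))*√O = -5*√O/4)
F(E, V) = -37/16 - E/4 + V/4 (F(E, V) = -9/4 + (V + (-¼ - E))/4 = -9/4 + (-¼ + V - E)/4 = -9/4 + (-1/16 - E/4 + V/4) = -37/16 - E/4 + V/4)
1/F(k(31), 73) = 1/(-37/16 - (-5)*√31/16 + (¼)*73) = 1/(-37/16 + 5*√31/16 + 73/4) = 1/(255/16 + 5*√31/16)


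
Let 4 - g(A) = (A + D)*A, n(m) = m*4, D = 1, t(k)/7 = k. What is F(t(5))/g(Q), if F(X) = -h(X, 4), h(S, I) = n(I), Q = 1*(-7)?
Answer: 8/19 ≈ 0.42105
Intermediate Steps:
t(k) = 7*k
Q = -7
n(m) = 4*m
h(S, I) = 4*I
g(A) = 4 - A*(1 + A) (g(A) = 4 - (A + 1)*A = 4 - (1 + A)*A = 4 - A*(1 + A))
F(X) = -16 (F(X) = -4*4 = -1*16 = -16)
F(t(5))/g(Q) = -16/(4 - 1*(-7) - 1*(-7)²) = -16/(4 + 7 - 1*49) = -16/(4 + 7 - 49) = -16/(-38) = -16*(-1/38) = 8/19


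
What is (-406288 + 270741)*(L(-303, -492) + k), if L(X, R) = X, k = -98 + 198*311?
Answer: -8292358819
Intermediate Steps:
k = 61480 (k = -98 + 61578 = 61480)
(-406288 + 270741)*(L(-303, -492) + k) = (-406288 + 270741)*(-303 + 61480) = -135547*61177 = -8292358819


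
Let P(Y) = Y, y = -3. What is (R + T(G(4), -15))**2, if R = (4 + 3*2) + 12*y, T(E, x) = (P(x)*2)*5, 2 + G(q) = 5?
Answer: 30976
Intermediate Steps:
G(q) = 3 (G(q) = -2 + 5 = 3)
T(E, x) = 10*x (T(E, x) = (x*2)*5 = (2*x)*5 = 10*x)
R = -26 (R = (4 + 3*2) + 12*(-3) = (4 + 6) - 36 = 10 - 36 = -26)
(R + T(G(4), -15))**2 = (-26 + 10*(-15))**2 = (-26 - 150)**2 = (-176)**2 = 30976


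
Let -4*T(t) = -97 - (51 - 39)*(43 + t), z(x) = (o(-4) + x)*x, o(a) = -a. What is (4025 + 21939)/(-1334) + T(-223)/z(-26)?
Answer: -31078837/1526096 ≈ -20.365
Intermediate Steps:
z(x) = x*(4 + x) (z(x) = (-1*(-4) + x)*x = (4 + x)*x = x*(4 + x))
T(t) = 613/4 + 3*t (T(t) = -(-97 - (51 - 39)*(43 + t))/4 = -(-97 - 12*(43 + t))/4 = -(-97 - (516 + 12*t))/4 = -(-97 + (-516 - 12*t))/4 = -(-613 - 12*t)/4 = 613/4 + 3*t)
(4025 + 21939)/(-1334) + T(-223)/z(-26) = (4025 + 21939)/(-1334) + (613/4 + 3*(-223))/((-26*(4 - 26))) = 25964*(-1/1334) + (613/4 - 669)/((-26*(-22))) = -12982/667 - 2063/4/572 = -12982/667 - 2063/4*1/572 = -12982/667 - 2063/2288 = -31078837/1526096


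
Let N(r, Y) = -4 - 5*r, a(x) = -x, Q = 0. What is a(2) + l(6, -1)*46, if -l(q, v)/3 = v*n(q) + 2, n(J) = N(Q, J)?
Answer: -830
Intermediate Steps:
n(J) = -4 (n(J) = -4 - 5*0 = -4 + 0 = -4)
l(q, v) = -6 + 12*v (l(q, v) = -3*(v*(-4) + 2) = -3*(-4*v + 2) = -3*(2 - 4*v) = -6 + 12*v)
a(2) + l(6, -1)*46 = -1*2 + (-6 + 12*(-1))*46 = -2 + (-6 - 12)*46 = -2 - 18*46 = -2 - 828 = -830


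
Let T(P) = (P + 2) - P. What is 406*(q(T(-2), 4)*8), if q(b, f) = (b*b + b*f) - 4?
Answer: 25984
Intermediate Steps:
T(P) = 2 (T(P) = (2 + P) - P = 2)
q(b, f) = -4 + b² + b*f (q(b, f) = (b² + b*f) - 4 = -4 + b² + b*f)
406*(q(T(-2), 4)*8) = 406*((-4 + 2² + 2*4)*8) = 406*((-4 + 4 + 8)*8) = 406*(8*8) = 406*64 = 25984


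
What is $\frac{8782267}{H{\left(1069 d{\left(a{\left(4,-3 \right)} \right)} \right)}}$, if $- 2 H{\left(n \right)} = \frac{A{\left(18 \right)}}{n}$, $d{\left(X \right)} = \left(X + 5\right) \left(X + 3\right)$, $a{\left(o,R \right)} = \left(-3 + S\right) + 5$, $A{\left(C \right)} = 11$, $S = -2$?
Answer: $- \frac{281647302690}{11} \approx -2.5604 \cdot 10^{10}$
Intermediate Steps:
$a{\left(o,R \right)} = 0$ ($a{\left(o,R \right)} = \left(-3 - 2\right) + 5 = -5 + 5 = 0$)
$d{\left(X \right)} = \left(3 + X\right) \left(5 + X\right)$ ($d{\left(X \right)} = \left(5 + X\right) \left(3 + X\right) = \left(3 + X\right) \left(5 + X\right)$)
$H{\left(n \right)} = - \frac{11}{2 n}$ ($H{\left(n \right)} = - \frac{11 \frac{1}{n}}{2} = - \frac{11}{2 n}$)
$\frac{8782267}{H{\left(1069 d{\left(a{\left(4,-3 \right)} \right)} \right)}} = \frac{8782267}{\left(- \frac{11}{2}\right) \frac{1}{1069 \left(15 + 0^{2} + 8 \cdot 0\right)}} = \frac{8782267}{\left(- \frac{11}{2}\right) \frac{1}{1069 \left(15 + 0 + 0\right)}} = \frac{8782267}{\left(- \frac{11}{2}\right) \frac{1}{1069 \cdot 15}} = \frac{8782267}{\left(- \frac{11}{2}\right) \frac{1}{16035}} = \frac{8782267}{- \frac{11}{32070}} = 8782267 \left(- \frac{32070}{11}\right) = - \frac{281647302690}{11}$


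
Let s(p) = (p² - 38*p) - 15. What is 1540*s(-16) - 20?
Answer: 1307440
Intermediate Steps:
s(p) = -15 + p² - 38*p
1540*s(-16) - 20 = 1540*(-15 + (-16)² - 38*(-16)) - 20 = 1540*(-15 + 256 + 608) - 20 = 1540*849 - 20 = 1307460 - 20 = 1307440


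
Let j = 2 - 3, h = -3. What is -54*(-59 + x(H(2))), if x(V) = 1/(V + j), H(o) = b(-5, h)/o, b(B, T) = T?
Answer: 16038/5 ≈ 3207.6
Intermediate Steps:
H(o) = -3/o
j = -1
x(V) = 1/(-1 + V) (x(V) = 1/(V - 1) = 1/(-1 + V))
-54*(-59 + x(H(2))) = -54*(-59 + 1/(-1 - 3/2)) = -54*(-59 + 1/(-5/2)) = -54*(-59 - 2/5) = -54*(-297/5) = 16038/5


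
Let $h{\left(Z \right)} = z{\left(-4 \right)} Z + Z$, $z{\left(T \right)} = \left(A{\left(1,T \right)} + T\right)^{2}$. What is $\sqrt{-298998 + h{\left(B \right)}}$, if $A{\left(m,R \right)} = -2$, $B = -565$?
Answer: $i \sqrt{319903} \approx 565.6 i$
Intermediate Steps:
$z{\left(T \right)} = \left(-2 + T\right)^{2}$
$h{\left(Z \right)} = 37 Z$ ($h{\left(Z \right)} = \left(-2 - 4\right)^{2} Z + Z = \left(-6\right)^{2} Z + Z = 36 Z + Z = 37 Z$)
$\sqrt{-298998 + h{\left(B \right)}} = \sqrt{-298998 + 37 \left(-565\right)} = \sqrt{-298998 - 20905} = \sqrt{-319903} = i \sqrt{319903}$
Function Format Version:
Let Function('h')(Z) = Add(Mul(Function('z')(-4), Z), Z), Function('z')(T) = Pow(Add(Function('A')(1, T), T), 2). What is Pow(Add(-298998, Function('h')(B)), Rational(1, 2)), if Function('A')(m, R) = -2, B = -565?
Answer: Mul(I, Pow(319903, Rational(1, 2))) ≈ Mul(565.60, I)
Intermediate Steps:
Function('z')(T) = Pow(Add(-2, T), 2)
Function('h')(Z) = Mul(37, Z) (Function('h')(Z) = Add(Mul(Pow(Add(-2, -4), 2), Z), Z) = Add(Mul(Pow(-6, 2), Z), Z) = Add(Mul(36, Z), Z) = Mul(37, Z))
Pow(Add(-298998, Function('h')(B)), Rational(1, 2)) = Pow(Add(-298998, Mul(37, -565)), Rational(1, 2)) = Pow(Add(-298998, -20905), Rational(1, 2)) = Pow(-319903, Rational(1, 2)) = Mul(I, Pow(319903, Rational(1, 2)))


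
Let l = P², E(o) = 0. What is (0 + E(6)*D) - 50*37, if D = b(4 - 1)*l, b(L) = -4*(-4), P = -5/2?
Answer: -1850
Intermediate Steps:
P = -5/2 (P = -5*½ = -5/2 ≈ -2.5000)
b(L) = 16
l = 25/4 (l = (-5/2)² = 25/4 ≈ 6.2500)
D = 100 (D = 16*(25/4) = 100)
(0 + E(6)*D) - 50*37 = (0 + 0*100) - 50*37 = (0 + 0) - 1850 = 0 - 1850 = -1850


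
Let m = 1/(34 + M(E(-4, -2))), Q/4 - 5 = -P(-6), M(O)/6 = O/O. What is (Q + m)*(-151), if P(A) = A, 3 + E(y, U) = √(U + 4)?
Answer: -265911/40 ≈ -6647.8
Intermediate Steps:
E(y, U) = -3 + √(4 + U) (E(y, U) = -3 + √(U + 4) = -3 + √(4 + U))
M(O) = 6 (M(O) = 6*(O/O) = 6*1 = 6)
Q = 44 (Q = 20 + 4*(-1*(-6)) = 20 + 4*6 = 20 + 24 = 44)
m = 1/40 (m = 1/(34 + 6) = 1/40 ≈ 0.025000)
(Q + m)*(-151) = (44 + 1/40)*(-151) = (1761/40)*(-151) = -265911/40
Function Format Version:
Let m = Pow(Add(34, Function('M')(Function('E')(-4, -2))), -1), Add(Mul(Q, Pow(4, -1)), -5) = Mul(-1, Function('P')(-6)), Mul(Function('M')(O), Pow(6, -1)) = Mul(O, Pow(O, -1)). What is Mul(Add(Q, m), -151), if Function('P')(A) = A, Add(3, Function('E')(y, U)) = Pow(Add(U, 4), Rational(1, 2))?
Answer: Rational(-265911, 40) ≈ -6647.8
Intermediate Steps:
Function('E')(y, U) = Add(-3, Pow(Add(4, U), Rational(1, 2))) (Function('E')(y, U) = Add(-3, Pow(Add(U, 4), Rational(1, 2))) = Add(-3, Pow(Add(4, U), Rational(1, 2))))
Function('M')(O) = 6 (Function('M')(O) = Mul(6, Mul(O, Pow(O, -1))) = Mul(6, 1) = 6)
Q = 44 (Q = Add(20, Mul(4, Mul(-1, -6))) = Add(20, Mul(4, 6)) = Add(20, 24) = 44)
m = Rational(1, 40) (m = Pow(Add(34, 6), -1) = Pow(40, -1) = Rational(1, 40) ≈ 0.025000)
Mul(Add(Q, m), -151) = Mul(Add(44, Rational(1, 40)), -151) = Mul(Rational(1761, 40), -151) = Rational(-265911, 40)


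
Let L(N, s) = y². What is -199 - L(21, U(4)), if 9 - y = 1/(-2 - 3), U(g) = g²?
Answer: -7091/25 ≈ -283.64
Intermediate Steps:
y = 46/5 (y = 9 - 1/(-2 - 3) = 9 - 1/(-5) = 9 - 1*(-⅕) = 9 + ⅕ = 46/5 ≈ 9.2000)
L(N, s) = 2116/25 (L(N, s) = (46/5)² = 2116/25)
-199 - L(21, U(4)) = -199 - 1*2116/25 = -199 - 2116/25 = -7091/25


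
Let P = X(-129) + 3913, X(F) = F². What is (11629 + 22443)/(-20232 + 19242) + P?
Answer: 10157194/495 ≈ 20520.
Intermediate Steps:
P = 20554 (P = (-129)² + 3913 = 16641 + 3913 = 20554)
(11629 + 22443)/(-20232 + 19242) + P = (11629 + 22443)/(-20232 + 19242) + 20554 = 34072/(-990) + 20554 = 34072*(-1/990) + 20554 = -17036/495 + 20554 = 10157194/495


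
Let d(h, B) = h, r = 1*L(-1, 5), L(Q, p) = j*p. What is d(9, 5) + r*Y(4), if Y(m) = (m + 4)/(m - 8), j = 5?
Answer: -41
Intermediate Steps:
L(Q, p) = 5*p
Y(m) = (4 + m)/(-8 + m)
r = 25 (r = 1*(5*5) = 1*25 = 25)
d(9, 5) + r*Y(4) = 9 + 25*((4 + 4)/(-8 + 4)) = 9 + 25*(8/(-4)) = 9 + 25*(-¼*8) = 9 + 25*(-2) = 9 - 50 = -41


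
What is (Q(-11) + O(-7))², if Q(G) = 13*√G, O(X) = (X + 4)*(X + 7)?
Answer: -1859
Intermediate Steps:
O(X) = (4 + X)*(7 + X)
(Q(-11) + O(-7))² = (13*√(-11) + (28 + (-7)² + 11*(-7)))² = (13*(I*√11) + (28 + 49 - 77))² = (13*I*√11 + 0)² = (13*I*√11)² = -1859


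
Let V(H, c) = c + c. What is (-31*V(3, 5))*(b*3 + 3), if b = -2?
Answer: 930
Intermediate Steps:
V(H, c) = 2*c
(-31*V(3, 5))*(b*3 + 3) = (-62*5)*(-2*3 + 3) = (-31*10)*(-6 + 3) = -310*(-3) = 930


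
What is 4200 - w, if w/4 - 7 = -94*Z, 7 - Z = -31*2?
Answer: 30116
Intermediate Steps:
Z = 69 (Z = 7 - (-31)*2 = 7 - 1*(-62) = 7 + 62 = 69)
w = -25916 (w = 28 + 4*(-94*69) = 28 + 4*(-6486) = 28 - 25944 = -25916)
4200 - w = 4200 - 1*(-25916) = 4200 + 25916 = 30116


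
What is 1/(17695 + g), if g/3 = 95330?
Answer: 1/303685 ≈ 3.2929e-6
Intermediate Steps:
g = 285990 (g = 3*95330 = 285990)
1/(17695 + g) = 1/(17695 + 285990) = 1/303685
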